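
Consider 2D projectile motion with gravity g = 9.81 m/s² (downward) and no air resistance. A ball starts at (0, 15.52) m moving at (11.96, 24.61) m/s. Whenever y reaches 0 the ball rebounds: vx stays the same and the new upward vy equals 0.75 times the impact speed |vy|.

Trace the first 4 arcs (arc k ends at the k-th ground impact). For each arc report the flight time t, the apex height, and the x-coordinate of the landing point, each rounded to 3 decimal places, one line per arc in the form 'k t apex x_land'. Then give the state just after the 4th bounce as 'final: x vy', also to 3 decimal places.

1 5.584 46.389 66.784
2 4.613 26.094 121.955
3 3.460 14.678 163.334
4 2.595 8.256 194.367
final: 194.367 9.546

Arc 1: start y=15.520, vy=24.610 → t=5.584, apex=46.389, x_land=66.784, impact vy=-30.169
  bounce: vy ← 0.75·30.169 = 22.627
Arc 2: start y=0.000, vy=22.627 → t=4.613, apex=26.094, x_land=121.955, impact vy=-22.627
  bounce: vy ← 0.75·22.627 = 16.970
Arc 3: start y=0.000, vy=16.970 → t=3.460, apex=14.678, x_land=163.334, impact vy=-16.970
  bounce: vy ← 0.75·16.970 = 12.727
Arc 4: start y=0.000, vy=12.727 → t=2.595, apex=8.256, x_land=194.367, impact vy=-12.727
  bounce: vy ← 0.75·12.727 = 9.546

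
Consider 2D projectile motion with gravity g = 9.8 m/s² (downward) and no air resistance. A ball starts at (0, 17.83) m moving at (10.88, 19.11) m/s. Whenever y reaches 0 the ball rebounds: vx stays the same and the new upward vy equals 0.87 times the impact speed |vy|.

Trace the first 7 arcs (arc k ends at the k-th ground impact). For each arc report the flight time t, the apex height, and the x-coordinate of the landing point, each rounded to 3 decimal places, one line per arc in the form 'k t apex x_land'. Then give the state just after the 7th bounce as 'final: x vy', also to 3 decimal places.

Arc 1: start y=17.830, vy=19.110 → t=4.678, apex=36.462, x_land=50.895, impact vy=-26.733
  bounce: vy ← 0.87·26.733 = 23.258
Arc 2: start y=0.000, vy=23.258 → t=4.746, apex=27.598, x_land=102.537, impact vy=-23.258
  bounce: vy ← 0.87·23.258 = 20.234
Arc 3: start y=0.000, vy=20.234 → t=4.129, apex=20.889, x_land=147.465, impact vy=-20.234
  bounce: vy ← 0.87·20.234 = 17.604
Arc 4: start y=0.000, vy=17.604 → t=3.593, apex=15.811, x_land=186.553, impact vy=-17.604
  bounce: vy ← 0.87·17.604 = 15.315
Arc 5: start y=0.000, vy=15.315 → t=3.126, apex=11.967, x_land=220.560, impact vy=-15.315
  bounce: vy ← 0.87·15.315 = 13.324
Arc 6: start y=0.000, vy=13.324 → t=2.719, apex=9.058, x_land=250.145, impact vy=-13.324
  bounce: vy ← 0.87·13.324 = 11.592
Arc 7: start y=0.000, vy=11.592 → t=2.366, apex=6.856, x_land=275.884, impact vy=-11.592
  bounce: vy ← 0.87·11.592 = 10.085

1 4.678 36.462 50.895
2 4.746 27.598 102.537
3 4.129 20.889 147.465
4 3.593 15.811 186.553
5 3.126 11.967 220.560
6 2.719 9.058 250.145
7 2.366 6.856 275.884
final: 275.884 10.085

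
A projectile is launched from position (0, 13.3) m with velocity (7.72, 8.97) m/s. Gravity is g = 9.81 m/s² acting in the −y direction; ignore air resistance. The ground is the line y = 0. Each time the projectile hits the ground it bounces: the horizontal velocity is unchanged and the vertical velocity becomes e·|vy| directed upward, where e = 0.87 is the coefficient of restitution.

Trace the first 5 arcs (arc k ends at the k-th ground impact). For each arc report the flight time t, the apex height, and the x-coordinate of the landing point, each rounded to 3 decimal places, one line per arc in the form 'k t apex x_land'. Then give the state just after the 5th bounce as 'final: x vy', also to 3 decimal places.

Arc 1: start y=13.300, vy=8.970 → t=2.798, apex=17.401, x_land=21.600, impact vy=-18.477
  bounce: vy ← 0.87·18.477 = 16.075
Arc 2: start y=0.000, vy=16.075 → t=3.277, apex=13.171, x_land=46.900, impact vy=-16.075
  bounce: vy ← 0.87·16.075 = 13.985
Arc 3: start y=0.000, vy=13.985 → t=2.851, apex=9.969, x_land=68.912, impact vy=-13.985
  bounce: vy ← 0.87·13.985 = 12.167
Arc 4: start y=0.000, vy=12.167 → t=2.481, apex=7.546, x_land=88.062, impact vy=-12.167
  bounce: vy ← 0.87·12.167 = 10.586
Arc 5: start y=0.000, vy=10.586 → t=2.158, apex=5.711, x_land=104.723, impact vy=-10.586
  bounce: vy ← 0.87·10.586 = 9.209

1 2.798 17.401 21.600
2 3.277 13.171 46.900
3 2.851 9.969 68.912
4 2.481 7.546 88.062
5 2.158 5.711 104.723
final: 104.723 9.209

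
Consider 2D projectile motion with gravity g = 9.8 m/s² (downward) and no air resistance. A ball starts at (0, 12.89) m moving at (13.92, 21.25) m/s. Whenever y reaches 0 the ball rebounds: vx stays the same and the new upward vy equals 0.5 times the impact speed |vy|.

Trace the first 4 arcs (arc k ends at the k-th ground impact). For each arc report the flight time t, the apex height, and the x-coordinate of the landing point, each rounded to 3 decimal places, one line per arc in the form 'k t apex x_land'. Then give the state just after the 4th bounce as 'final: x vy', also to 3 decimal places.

Arc 1: start y=12.890, vy=21.250 → t=4.876, apex=35.929, x_land=67.877, impact vy=-26.537
  bounce: vy ← 0.5·26.537 = 13.268
Arc 2: start y=0.000, vy=13.268 → t=2.708, apex=8.982, x_land=105.570, impact vy=-13.268
  bounce: vy ← 0.5·13.268 = 6.634
Arc 3: start y=0.000, vy=6.634 → t=1.354, apex=2.246, x_land=124.417, impact vy=-6.634
  bounce: vy ← 0.5·6.634 = 3.317
Arc 4: start y=0.000, vy=3.317 → t=0.677, apex=0.561, x_land=133.840, impact vy=-3.317
  bounce: vy ← 0.5·3.317 = 1.659

1 4.876 35.929 67.877
2 2.708 8.982 105.570
3 1.354 2.246 124.417
4 0.677 0.561 133.840
final: 133.840 1.659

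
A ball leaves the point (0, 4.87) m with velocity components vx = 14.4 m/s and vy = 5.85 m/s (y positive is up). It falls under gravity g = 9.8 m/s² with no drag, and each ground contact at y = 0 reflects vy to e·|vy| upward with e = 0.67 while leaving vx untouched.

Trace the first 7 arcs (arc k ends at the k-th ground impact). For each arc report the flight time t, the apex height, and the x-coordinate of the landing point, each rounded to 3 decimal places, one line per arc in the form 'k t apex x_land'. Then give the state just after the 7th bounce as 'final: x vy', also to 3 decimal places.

Arc 1: start y=4.870, vy=5.850 → t=1.759, apex=6.616, x_land=25.329, impact vy=-11.387
  bounce: vy ← 0.67·11.387 = 7.630
Arc 2: start y=0.000, vy=7.630 → t=1.557, apex=2.970, x_land=47.750, impact vy=-7.630
  bounce: vy ← 0.67·7.630 = 5.112
Arc 3: start y=0.000, vy=5.112 → t=1.043, apex=1.333, x_land=62.773, impact vy=-5.112
  bounce: vy ← 0.67·5.112 = 3.425
Arc 4: start y=0.000, vy=3.425 → t=0.699, apex=0.598, x_land=72.838, impact vy=-3.425
  bounce: vy ← 0.67·3.425 = 2.295
Arc 5: start y=0.000, vy=2.295 → t=0.468, apex=0.269, x_land=79.581, impact vy=-2.295
  bounce: vy ← 0.67·2.295 = 1.537
Arc 6: start y=0.000, vy=1.537 → t=0.314, apex=0.121, x_land=84.100, impact vy=-1.537
  bounce: vy ← 0.67·1.537 = 1.030
Arc 7: start y=0.000, vy=1.030 → t=0.210, apex=0.054, x_land=87.127, impact vy=-1.030
  bounce: vy ← 0.67·1.030 = 0.690

1 1.759 6.616 25.329
2 1.557 2.970 47.750
3 1.043 1.333 62.773
4 0.699 0.598 72.838
5 0.468 0.269 79.581
6 0.314 0.121 84.100
7 0.210 0.054 87.127
final: 87.127 0.690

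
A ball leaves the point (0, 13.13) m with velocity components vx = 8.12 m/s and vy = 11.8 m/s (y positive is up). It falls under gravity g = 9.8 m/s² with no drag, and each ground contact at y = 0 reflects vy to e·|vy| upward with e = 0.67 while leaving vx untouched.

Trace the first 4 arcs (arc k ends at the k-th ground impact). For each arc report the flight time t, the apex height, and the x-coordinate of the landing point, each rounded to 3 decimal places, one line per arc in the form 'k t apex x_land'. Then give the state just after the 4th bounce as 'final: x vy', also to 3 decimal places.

Arc 1: start y=13.130, vy=11.800 → t=3.236, apex=20.234, x_land=26.278, impact vy=-19.915
  bounce: vy ← 0.67·19.915 = 13.343
Arc 2: start y=0.000, vy=13.343 → t=2.723, apex=9.083, x_land=48.389, impact vy=-13.343
  bounce: vy ← 0.67·13.343 = 8.940
Arc 3: start y=0.000, vy=8.940 → t=1.824, apex=4.077, x_land=63.203, impact vy=-8.940
  bounce: vy ← 0.67·8.940 = 5.990
Arc 4: start y=0.000, vy=5.990 → t=1.222, apex=1.830, x_land=73.128, impact vy=-5.990
  bounce: vy ← 0.67·5.990 = 4.013

1 3.236 20.234 26.278
2 2.723 9.083 48.389
3 1.824 4.077 63.203
4 1.222 1.830 73.128
final: 73.128 4.013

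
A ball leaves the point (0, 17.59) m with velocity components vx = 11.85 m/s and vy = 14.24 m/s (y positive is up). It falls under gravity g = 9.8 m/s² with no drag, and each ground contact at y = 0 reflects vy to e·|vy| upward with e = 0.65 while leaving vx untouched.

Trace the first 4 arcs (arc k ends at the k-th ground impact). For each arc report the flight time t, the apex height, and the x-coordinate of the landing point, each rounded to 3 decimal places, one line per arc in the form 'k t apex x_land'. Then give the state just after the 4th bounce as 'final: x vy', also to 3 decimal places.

1 3.841 27.936 45.513
2 3.104 11.803 82.296
3 2.018 4.987 106.205
4 1.311 2.107 121.745
final: 121.745 4.177

Arc 1: start y=17.590, vy=14.240 → t=3.841, apex=27.936, x_land=45.513, impact vy=-23.400
  bounce: vy ← 0.65·23.400 = 15.210
Arc 2: start y=0.000, vy=15.210 → t=3.104, apex=11.803, x_land=82.296, impact vy=-15.210
  bounce: vy ← 0.65·15.210 = 9.886
Arc 3: start y=0.000, vy=9.886 → t=2.018, apex=4.987, x_land=106.205, impact vy=-9.886
  bounce: vy ← 0.65·9.886 = 6.426
Arc 4: start y=0.000, vy=6.426 → t=1.311, apex=2.107, x_land=121.745, impact vy=-6.426
  bounce: vy ← 0.65·6.426 = 4.177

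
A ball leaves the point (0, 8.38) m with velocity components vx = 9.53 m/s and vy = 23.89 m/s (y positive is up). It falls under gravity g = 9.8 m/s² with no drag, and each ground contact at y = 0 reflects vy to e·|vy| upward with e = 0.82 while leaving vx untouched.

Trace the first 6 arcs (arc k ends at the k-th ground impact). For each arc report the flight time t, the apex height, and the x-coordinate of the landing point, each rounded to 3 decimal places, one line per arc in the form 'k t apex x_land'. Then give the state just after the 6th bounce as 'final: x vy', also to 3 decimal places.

Arc 1: start y=8.380, vy=23.890 → t=5.204, apex=37.499, x_land=49.595, impact vy=-27.111
  bounce: vy ← 0.82·27.111 = 22.231
Arc 2: start y=0.000, vy=22.231 → t=4.537, apex=25.214, x_land=92.832, impact vy=-22.231
  bounce: vy ← 0.82·22.231 = 18.229
Arc 3: start y=0.000, vy=18.229 → t=3.720, apex=16.954, x_land=128.285, impact vy=-18.229
  bounce: vy ← 0.82·18.229 = 14.948
Arc 4: start y=0.000, vy=14.948 → t=3.051, apex=11.400, x_land=157.358, impact vy=-14.948
  bounce: vy ← 0.82·14.948 = 12.257
Arc 5: start y=0.000, vy=12.257 → t=2.501, apex=7.665, x_land=181.197, impact vy=-12.257
  bounce: vy ← 0.82·12.257 = 10.051
Arc 6: start y=0.000, vy=10.051 → t=2.051, apex=5.154, x_land=200.745, impact vy=-10.051
  bounce: vy ← 0.82·10.051 = 8.242

1 5.204 37.499 49.595
2 4.537 25.214 92.832
3 3.720 16.954 128.285
4 3.051 11.400 157.358
5 2.501 7.665 181.197
6 2.051 5.154 200.745
final: 200.745 8.242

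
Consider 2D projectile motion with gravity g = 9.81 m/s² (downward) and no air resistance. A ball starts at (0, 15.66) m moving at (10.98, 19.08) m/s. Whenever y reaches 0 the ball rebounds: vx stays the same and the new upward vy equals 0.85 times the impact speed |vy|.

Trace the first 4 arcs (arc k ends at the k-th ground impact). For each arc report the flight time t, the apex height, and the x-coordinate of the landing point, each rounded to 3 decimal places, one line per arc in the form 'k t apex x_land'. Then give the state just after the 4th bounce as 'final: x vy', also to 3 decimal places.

Arc 1: start y=15.660, vy=19.080 → t=4.586, apex=34.215, x_land=50.355, impact vy=-25.909
  bounce: vy ← 0.85·25.909 = 22.023
Arc 2: start y=0.000, vy=22.023 → t=4.490, apex=24.720, x_land=99.654, impact vy=-22.023
  bounce: vy ← 0.85·22.023 = 18.720
Arc 3: start y=0.000, vy=18.720 → t=3.816, apex=17.860, x_land=141.558, impact vy=-18.720
  bounce: vy ← 0.85·18.720 = 15.912
Arc 4: start y=0.000, vy=15.912 → t=3.244, apex=12.904, x_land=177.177, impact vy=-15.912
  bounce: vy ← 0.85·15.912 = 13.525

1 4.586 34.215 50.355
2 4.490 24.720 99.654
3 3.816 17.860 141.558
4 3.244 12.904 177.177
final: 177.177 13.525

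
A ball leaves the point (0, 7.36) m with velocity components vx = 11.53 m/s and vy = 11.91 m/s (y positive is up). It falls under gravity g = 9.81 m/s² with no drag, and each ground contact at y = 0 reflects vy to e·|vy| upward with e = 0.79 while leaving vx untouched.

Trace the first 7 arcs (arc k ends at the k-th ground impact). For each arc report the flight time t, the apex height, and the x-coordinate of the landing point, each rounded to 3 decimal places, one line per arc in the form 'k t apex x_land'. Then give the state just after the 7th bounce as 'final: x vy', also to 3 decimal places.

Arc 1: start y=7.360, vy=11.910 → t=2.939, apex=14.590, x_land=33.884, impact vy=-16.919
  bounce: vy ← 0.79·16.919 = 13.366
Arc 2: start y=0.000, vy=13.366 → t=2.725, apex=9.105, x_land=65.302, impact vy=-13.366
  bounce: vy ← 0.79·13.366 = 10.559
Arc 3: start y=0.000, vy=10.559 → t=2.153, apex=5.683, x_land=90.123, impact vy=-10.559
  bounce: vy ← 0.79·10.559 = 8.342
Arc 4: start y=0.000, vy=8.342 → t=1.701, apex=3.547, x_land=109.732, impact vy=-8.342
  bounce: vy ← 0.79·8.342 = 6.590
Arc 5: start y=0.000, vy=6.590 → t=1.344, apex=2.213, x_land=125.223, impact vy=-6.590
  bounce: vy ← 0.79·6.590 = 5.206
Arc 6: start y=0.000, vy=5.206 → t=1.061, apex=1.381, x_land=137.460, impact vy=-5.206
  bounce: vy ← 0.79·5.206 = 4.113
Arc 7: start y=0.000, vy=4.113 → t=0.838, apex=0.862, x_land=147.128, impact vy=-4.113
  bounce: vy ← 0.79·4.113 = 3.249

1 2.939 14.590 33.884
2 2.725 9.105 65.302
3 2.153 5.683 90.123
4 1.701 3.547 109.732
5 1.344 2.213 125.223
6 1.061 1.381 137.460
7 0.838 0.862 147.128
final: 147.128 3.249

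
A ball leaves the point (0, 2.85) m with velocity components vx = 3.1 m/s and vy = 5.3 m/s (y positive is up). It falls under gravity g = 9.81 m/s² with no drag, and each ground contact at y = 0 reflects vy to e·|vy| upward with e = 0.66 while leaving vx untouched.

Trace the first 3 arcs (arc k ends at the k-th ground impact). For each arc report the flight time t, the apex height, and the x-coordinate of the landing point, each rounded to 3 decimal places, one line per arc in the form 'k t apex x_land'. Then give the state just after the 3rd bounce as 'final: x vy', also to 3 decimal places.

1 1.475 4.282 4.571
2 1.233 1.865 8.394
3 0.814 0.812 10.918
final: 10.918 2.635

Arc 1: start y=2.850, vy=5.300 → t=1.475, apex=4.282, x_land=4.571, impact vy=-9.166
  bounce: vy ← 0.66·9.166 = 6.049
Arc 2: start y=0.000, vy=6.049 → t=1.233, apex=1.865, x_land=8.394, impact vy=-6.049
  bounce: vy ← 0.66·6.049 = 3.993
Arc 3: start y=0.000, vy=3.993 → t=0.814, apex=0.812, x_land=10.918, impact vy=-3.993
  bounce: vy ← 0.66·3.993 = 2.635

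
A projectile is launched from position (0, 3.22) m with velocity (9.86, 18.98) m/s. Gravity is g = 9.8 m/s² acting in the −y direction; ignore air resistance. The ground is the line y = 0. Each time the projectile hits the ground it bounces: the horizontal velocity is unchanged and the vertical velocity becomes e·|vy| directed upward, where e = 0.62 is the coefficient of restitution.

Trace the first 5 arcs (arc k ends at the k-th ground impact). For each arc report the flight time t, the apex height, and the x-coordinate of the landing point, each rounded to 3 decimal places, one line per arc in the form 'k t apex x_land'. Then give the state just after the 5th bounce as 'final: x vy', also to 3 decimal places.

1 4.036 21.600 39.798
2 2.603 8.303 65.468
3 1.614 3.192 81.383
4 1.001 1.227 91.250
5 0.620 0.472 97.368
final: 97.368 1.885

Arc 1: start y=3.220, vy=18.980 → t=4.036, apex=21.600, x_land=39.798, impact vy=-20.576
  bounce: vy ← 0.62·20.576 = 12.757
Arc 2: start y=0.000, vy=12.757 → t=2.603, apex=8.303, x_land=65.468, impact vy=-12.757
  bounce: vy ← 0.62·12.757 = 7.909
Arc 3: start y=0.000, vy=7.909 → t=1.614, apex=3.192, x_land=81.383, impact vy=-7.909
  bounce: vy ← 0.62·7.909 = 4.904
Arc 4: start y=0.000, vy=4.904 → t=1.001, apex=1.227, x_land=91.250, impact vy=-4.904
  bounce: vy ← 0.62·4.904 = 3.040
Arc 5: start y=0.000, vy=3.040 → t=0.620, apex=0.472, x_land=97.368, impact vy=-3.040
  bounce: vy ← 0.62·3.040 = 1.885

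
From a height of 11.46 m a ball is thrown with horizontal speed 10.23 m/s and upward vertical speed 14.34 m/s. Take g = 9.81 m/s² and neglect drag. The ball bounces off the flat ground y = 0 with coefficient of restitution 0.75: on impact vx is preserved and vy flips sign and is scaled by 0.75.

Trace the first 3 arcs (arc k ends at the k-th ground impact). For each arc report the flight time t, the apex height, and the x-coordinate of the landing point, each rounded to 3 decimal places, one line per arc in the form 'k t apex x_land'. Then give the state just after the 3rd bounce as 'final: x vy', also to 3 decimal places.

1 3.577 21.941 36.590
2 3.172 12.342 69.045
3 2.379 6.942 93.386
final: 93.386 8.753

Arc 1: start y=11.460, vy=14.340 → t=3.577, apex=21.941, x_land=36.590, impact vy=-20.748
  bounce: vy ← 0.75·20.748 = 15.561
Arc 2: start y=0.000, vy=15.561 → t=3.172, apex=12.342, x_land=69.045, impact vy=-15.561
  bounce: vy ← 0.75·15.561 = 11.671
Arc 3: start y=0.000, vy=11.671 → t=2.379, apex=6.942, x_land=93.386, impact vy=-11.671
  bounce: vy ← 0.75·11.671 = 8.753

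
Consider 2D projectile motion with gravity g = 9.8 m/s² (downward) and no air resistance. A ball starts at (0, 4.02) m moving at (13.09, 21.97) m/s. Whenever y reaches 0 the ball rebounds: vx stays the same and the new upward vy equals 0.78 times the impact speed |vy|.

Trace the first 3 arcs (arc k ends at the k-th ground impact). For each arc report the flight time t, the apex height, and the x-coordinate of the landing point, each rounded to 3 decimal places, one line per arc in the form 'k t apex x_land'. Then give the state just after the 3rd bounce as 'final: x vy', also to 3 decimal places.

1 4.660 28.647 60.996
2 3.772 17.429 110.370
3 2.942 10.604 148.883
final: 148.883 11.245

Arc 1: start y=4.020, vy=21.970 → t=4.660, apex=28.647, x_land=60.996, impact vy=-23.695
  bounce: vy ← 0.78·23.695 = 18.482
Arc 2: start y=0.000, vy=18.482 → t=3.772, apex=17.429, x_land=110.370, impact vy=-18.482
  bounce: vy ← 0.78·18.482 = 14.416
Arc 3: start y=0.000, vy=14.416 → t=2.942, apex=10.604, x_land=148.883, impact vy=-14.416
  bounce: vy ← 0.78·14.416 = 11.245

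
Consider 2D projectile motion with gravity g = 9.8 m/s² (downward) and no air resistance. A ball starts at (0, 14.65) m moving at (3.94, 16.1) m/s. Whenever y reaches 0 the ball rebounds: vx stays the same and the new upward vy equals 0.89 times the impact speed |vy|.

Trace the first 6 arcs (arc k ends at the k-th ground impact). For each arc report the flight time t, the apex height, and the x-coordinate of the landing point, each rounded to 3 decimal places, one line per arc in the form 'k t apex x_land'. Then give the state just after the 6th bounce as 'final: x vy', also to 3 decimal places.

1 4.028 27.875 15.870
2 4.246 22.080 32.598
3 3.778 17.489 47.485
4 3.363 13.853 60.734
5 2.993 10.973 72.527
6 2.664 8.692 83.022
final: 83.022 11.617

Arc 1: start y=14.650, vy=16.100 → t=4.028, apex=27.875, x_land=15.870, impact vy=-23.374
  bounce: vy ← 0.89·23.374 = 20.803
Arc 2: start y=0.000, vy=20.803 → t=4.246, apex=22.080, x_land=32.598, impact vy=-20.803
  bounce: vy ← 0.89·20.803 = 18.515
Arc 3: start y=0.000, vy=18.515 → t=3.778, apex=17.489, x_land=47.485, impact vy=-18.515
  bounce: vy ← 0.89·18.515 = 16.478
Arc 4: start y=0.000, vy=16.478 → t=3.363, apex=13.853, x_land=60.734, impact vy=-16.478
  bounce: vy ← 0.89·16.478 = 14.665
Arc 5: start y=0.000, vy=14.665 → t=2.993, apex=10.973, x_land=72.527, impact vy=-14.665
  bounce: vy ← 0.89·14.665 = 13.052
Arc 6: start y=0.000, vy=13.052 → t=2.664, apex=8.692, x_land=83.022, impact vy=-13.052
  bounce: vy ← 0.89·13.052 = 11.617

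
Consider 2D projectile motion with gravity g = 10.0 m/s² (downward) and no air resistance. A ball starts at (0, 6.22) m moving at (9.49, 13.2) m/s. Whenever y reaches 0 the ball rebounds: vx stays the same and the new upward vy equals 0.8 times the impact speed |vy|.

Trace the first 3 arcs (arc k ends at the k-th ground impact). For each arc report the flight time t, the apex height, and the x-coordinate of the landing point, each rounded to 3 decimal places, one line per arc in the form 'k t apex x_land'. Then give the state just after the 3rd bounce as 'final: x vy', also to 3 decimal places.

Arc 1: start y=6.220, vy=13.200 → t=3.048, apex=14.932, x_land=28.927, impact vy=-17.281
  bounce: vy ← 0.8·17.281 = 13.825
Arc 2: start y=0.000, vy=13.825 → t=2.765, apex=9.556, x_land=55.166, impact vy=-13.825
  bounce: vy ← 0.8·13.825 = 11.060
Arc 3: start y=0.000, vy=11.060 → t=2.212, apex=6.116, x_land=76.158, impact vy=-11.060
  bounce: vy ← 0.8·11.060 = 8.848

1 3.048 14.932 28.927
2 2.765 9.556 55.166
3 2.212 6.116 76.158
final: 76.158 8.848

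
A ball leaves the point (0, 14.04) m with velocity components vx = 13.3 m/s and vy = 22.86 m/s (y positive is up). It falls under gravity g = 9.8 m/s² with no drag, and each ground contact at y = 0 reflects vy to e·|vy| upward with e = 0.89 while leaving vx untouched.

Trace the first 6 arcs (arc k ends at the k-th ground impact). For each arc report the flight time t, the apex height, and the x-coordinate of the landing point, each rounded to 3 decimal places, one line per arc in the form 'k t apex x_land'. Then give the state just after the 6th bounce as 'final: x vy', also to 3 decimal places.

1 5.215 40.702 69.356
2 5.130 32.240 137.588
3 4.566 25.537 198.313
4 4.064 20.228 252.359
5 3.617 16.023 300.460
6 3.219 12.692 343.270
final: 343.270 14.037

Arc 1: start y=14.040, vy=22.860 → t=5.215, apex=40.702, x_land=69.356, impact vy=-28.245
  bounce: vy ← 0.89·28.245 = 25.138
Arc 2: start y=0.000, vy=25.138 → t=5.130, apex=32.240, x_land=137.588, impact vy=-25.138
  bounce: vy ← 0.89·25.138 = 22.373
Arc 3: start y=0.000, vy=22.373 → t=4.566, apex=25.537, x_land=198.313, impact vy=-22.373
  bounce: vy ← 0.89·22.373 = 19.912
Arc 4: start y=0.000, vy=19.912 → t=4.064, apex=20.228, x_land=252.359, impact vy=-19.912
  bounce: vy ← 0.89·19.912 = 17.721
Arc 5: start y=0.000, vy=17.721 → t=3.617, apex=16.023, x_land=300.460, impact vy=-17.721
  bounce: vy ← 0.89·17.721 = 15.772
Arc 6: start y=0.000, vy=15.772 → t=3.219, apex=12.692, x_land=343.270, impact vy=-15.772
  bounce: vy ← 0.89·15.772 = 14.037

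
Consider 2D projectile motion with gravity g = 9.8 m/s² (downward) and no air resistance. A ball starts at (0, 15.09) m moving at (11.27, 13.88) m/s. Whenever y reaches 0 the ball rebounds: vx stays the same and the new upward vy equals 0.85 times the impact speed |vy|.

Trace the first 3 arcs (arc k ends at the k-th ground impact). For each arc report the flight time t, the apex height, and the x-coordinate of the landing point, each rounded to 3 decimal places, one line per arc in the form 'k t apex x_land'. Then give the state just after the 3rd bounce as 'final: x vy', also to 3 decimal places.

1 3.671 24.919 41.377
2 3.834 18.004 84.583
3 3.259 13.008 121.308
final: 121.308 13.572

Arc 1: start y=15.090, vy=13.880 → t=3.671, apex=24.919, x_land=41.377, impact vy=-22.100
  bounce: vy ← 0.85·22.100 = 18.785
Arc 2: start y=0.000, vy=18.785 → t=3.834, apex=18.004, x_land=84.583, impact vy=-18.785
  bounce: vy ← 0.85·18.785 = 15.967
Arc 3: start y=0.000, vy=15.967 → t=3.259, apex=13.008, x_land=121.308, impact vy=-15.967
  bounce: vy ← 0.85·15.967 = 13.572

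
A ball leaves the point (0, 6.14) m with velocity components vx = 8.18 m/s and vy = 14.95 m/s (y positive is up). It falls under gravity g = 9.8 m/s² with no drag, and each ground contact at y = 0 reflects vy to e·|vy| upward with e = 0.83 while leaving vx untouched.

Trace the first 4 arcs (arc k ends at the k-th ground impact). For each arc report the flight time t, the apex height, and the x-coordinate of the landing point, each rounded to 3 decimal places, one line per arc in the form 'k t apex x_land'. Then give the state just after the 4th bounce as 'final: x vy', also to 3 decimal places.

Arc 1: start y=6.140, vy=14.950 → t=3.418, apex=17.543, x_land=27.956, impact vy=-18.543
  bounce: vy ← 0.83·18.543 = 15.391
Arc 2: start y=0.000, vy=15.391 → t=3.141, apex=12.086, x_land=53.650, impact vy=-15.391
  bounce: vy ← 0.83·15.391 = 12.774
Arc 3: start y=0.000, vy=12.774 → t=2.607, apex=8.326, x_land=74.975, impact vy=-12.774
  bounce: vy ← 0.83·12.774 = 10.603
Arc 4: start y=0.000, vy=10.603 → t=2.164, apex=5.736, x_land=92.675, impact vy=-10.603
  bounce: vy ← 0.83·10.603 = 8.800

1 3.418 17.543 27.956
2 3.141 12.086 53.650
3 2.607 8.326 74.975
4 2.164 5.736 92.675
final: 92.675 8.800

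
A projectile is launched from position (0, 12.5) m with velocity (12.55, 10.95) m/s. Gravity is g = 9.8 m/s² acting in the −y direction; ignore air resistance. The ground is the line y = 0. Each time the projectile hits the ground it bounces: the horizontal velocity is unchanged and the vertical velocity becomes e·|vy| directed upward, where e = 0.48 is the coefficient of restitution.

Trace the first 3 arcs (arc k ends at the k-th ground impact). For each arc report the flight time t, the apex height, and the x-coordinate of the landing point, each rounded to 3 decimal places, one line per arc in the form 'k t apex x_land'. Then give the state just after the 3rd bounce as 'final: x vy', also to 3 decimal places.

1 3.067 18.617 38.485
2 1.871 4.289 61.970
3 0.898 0.988 73.242
final: 73.242 2.113

Arc 1: start y=12.500, vy=10.950 → t=3.067, apex=18.617, x_land=38.485, impact vy=-19.102
  bounce: vy ← 0.48·19.102 = 9.169
Arc 2: start y=0.000, vy=9.169 → t=1.871, apex=4.289, x_land=61.970, impact vy=-9.169
  bounce: vy ← 0.48·9.169 = 4.401
Arc 3: start y=0.000, vy=4.401 → t=0.898, apex=0.988, x_land=73.242, impact vy=-4.401
  bounce: vy ← 0.48·4.401 = 2.113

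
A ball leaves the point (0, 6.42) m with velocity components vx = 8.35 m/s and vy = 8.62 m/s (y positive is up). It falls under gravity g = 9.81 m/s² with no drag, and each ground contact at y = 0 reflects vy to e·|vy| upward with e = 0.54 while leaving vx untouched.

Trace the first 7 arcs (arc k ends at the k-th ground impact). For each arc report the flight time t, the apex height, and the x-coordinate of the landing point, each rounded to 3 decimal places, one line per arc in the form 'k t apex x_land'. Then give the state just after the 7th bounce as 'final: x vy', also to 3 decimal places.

Arc 1: start y=6.420, vy=8.620 → t=2.321, apex=10.207, x_land=19.382, impact vy=-14.151
  bounce: vy ← 0.54·14.151 = 7.642
Arc 2: start y=0.000, vy=7.642 → t=1.558, apex=2.976, x_land=32.391, impact vy=-7.642
  bounce: vy ← 0.54·7.642 = 4.127
Arc 3: start y=0.000, vy=4.127 → t=0.841, apex=0.868, x_land=39.416, impact vy=-4.127
  bounce: vy ← 0.54·4.127 = 2.228
Arc 4: start y=0.000, vy=2.228 → t=0.454, apex=0.253, x_land=43.210, impact vy=-2.228
  bounce: vy ← 0.54·2.228 = 1.203
Arc 5: start y=0.000, vy=1.203 → t=0.245, apex=0.074, x_land=45.258, impact vy=-1.203
  bounce: vy ← 0.54·1.203 = 0.650
Arc 6: start y=0.000, vy=0.650 → t=0.132, apex=0.022, x_land=46.364, impact vy=-0.650
  bounce: vy ← 0.54·0.650 = 0.351
Arc 7: start y=0.000, vy=0.351 → t=0.072, apex=0.006, x_land=46.962, impact vy=-0.351
  bounce: vy ← 0.54·0.351 = 0.189

1 2.321 10.207 19.382
2 1.558 2.976 32.391
3 0.841 0.868 39.416
4 0.454 0.253 43.210
5 0.245 0.074 45.258
6 0.132 0.022 46.364
7 0.072 0.006 46.962
final: 46.962 0.189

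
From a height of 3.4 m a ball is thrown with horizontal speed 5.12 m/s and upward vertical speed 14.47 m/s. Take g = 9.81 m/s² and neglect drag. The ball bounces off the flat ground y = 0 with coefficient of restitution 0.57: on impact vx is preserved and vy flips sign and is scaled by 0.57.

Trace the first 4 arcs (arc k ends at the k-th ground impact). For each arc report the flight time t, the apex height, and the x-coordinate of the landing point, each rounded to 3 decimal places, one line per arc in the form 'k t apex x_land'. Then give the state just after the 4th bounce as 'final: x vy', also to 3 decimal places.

1 3.169 14.072 16.224
2 1.931 4.572 26.110
3 1.101 1.485 31.746
4 0.627 0.483 34.958
final: 34.958 1.754

Arc 1: start y=3.400, vy=14.470 → t=3.169, apex=14.072, x_land=16.224, impact vy=-16.616
  bounce: vy ← 0.57·16.616 = 9.471
Arc 2: start y=0.000, vy=9.471 → t=1.931, apex=4.572, x_land=26.110, impact vy=-9.471
  bounce: vy ← 0.57·9.471 = 5.399
Arc 3: start y=0.000, vy=5.399 → t=1.101, apex=1.485, x_land=31.746, impact vy=-5.399
  bounce: vy ← 0.57·5.399 = 3.077
Arc 4: start y=0.000, vy=3.077 → t=0.627, apex=0.483, x_land=34.958, impact vy=-3.077
  bounce: vy ← 0.57·3.077 = 1.754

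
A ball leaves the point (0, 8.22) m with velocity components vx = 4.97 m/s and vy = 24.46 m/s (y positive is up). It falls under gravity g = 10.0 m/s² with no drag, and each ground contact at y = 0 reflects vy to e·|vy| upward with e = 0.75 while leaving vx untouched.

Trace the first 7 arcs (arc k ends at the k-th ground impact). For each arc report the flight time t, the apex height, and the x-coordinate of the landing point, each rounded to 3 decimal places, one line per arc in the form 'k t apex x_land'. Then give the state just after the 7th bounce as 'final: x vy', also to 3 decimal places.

Arc 1: start y=8.220, vy=24.460 → t=5.208, apex=38.135, x_land=25.882, impact vy=-27.617
  bounce: vy ← 0.75·27.617 = 20.713
Arc 2: start y=0.000, vy=20.713 → t=4.143, apex=21.451, x_land=46.471, impact vy=-20.713
  bounce: vy ← 0.75·20.713 = 15.534
Arc 3: start y=0.000, vy=15.534 → t=3.107, apex=12.066, x_land=61.912, impact vy=-15.534
  bounce: vy ← 0.75·15.534 = 11.651
Arc 4: start y=0.000, vy=11.651 → t=2.330, apex=6.787, x_land=73.493, impact vy=-11.651
  bounce: vy ← 0.75·11.651 = 8.738
Arc 5: start y=0.000, vy=8.738 → t=1.748, apex=3.818, x_land=82.179, impact vy=-8.738
  bounce: vy ← 0.75·8.738 = 6.554
Arc 6: start y=0.000, vy=6.554 → t=1.311, apex=2.147, x_land=88.693, impact vy=-6.554
  bounce: vy ← 0.75·6.554 = 4.915
Arc 7: start y=0.000, vy=4.915 → t=0.983, apex=1.208, x_land=93.579, impact vy=-4.915
  bounce: vy ← 0.75·4.915 = 3.686

1 5.208 38.135 25.882
2 4.143 21.451 46.471
3 3.107 12.066 61.912
4 2.330 6.787 73.493
5 1.748 3.818 82.179
6 1.311 2.147 88.693
7 0.983 1.208 93.579
final: 93.579 3.686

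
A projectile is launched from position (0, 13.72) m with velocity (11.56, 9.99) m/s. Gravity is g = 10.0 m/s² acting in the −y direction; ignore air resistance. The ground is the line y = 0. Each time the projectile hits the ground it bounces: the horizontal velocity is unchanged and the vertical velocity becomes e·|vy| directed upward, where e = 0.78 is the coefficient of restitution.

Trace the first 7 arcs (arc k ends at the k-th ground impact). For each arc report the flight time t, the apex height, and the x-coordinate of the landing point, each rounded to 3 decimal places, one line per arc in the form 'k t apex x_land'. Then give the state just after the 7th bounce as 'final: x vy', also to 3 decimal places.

Arc 1: start y=13.720, vy=9.990 → t=2.933, apex=18.710, x_land=33.910, impact vy=-19.344
  bounce: vy ← 0.78·19.344 = 15.089
Arc 2: start y=0.000, vy=15.089 → t=3.018, apex=11.383, x_land=68.795, impact vy=-15.089
  bounce: vy ← 0.78·15.089 = 11.769
Arc 3: start y=0.000, vy=11.769 → t=2.354, apex=6.926, x_land=96.005, impact vy=-11.769
  bounce: vy ← 0.78·11.769 = 9.180
Arc 4: start y=0.000, vy=9.180 → t=1.836, apex=4.213, x_land=117.229, impact vy=-9.180
  bounce: vy ← 0.78·9.180 = 7.160
Arc 5: start y=0.000, vy=7.160 → t=1.432, apex=2.563, x_land=133.783, impact vy=-7.160
  bounce: vy ← 0.78·7.160 = 5.585
Arc 6: start y=0.000, vy=5.585 → t=1.117, apex=1.560, x_land=146.696, impact vy=-5.585
  bounce: vy ← 0.78·5.585 = 4.356
Arc 7: start y=0.000, vy=4.356 → t=0.871, apex=0.949, x_land=156.768, impact vy=-4.356
  bounce: vy ← 0.78·4.356 = 3.398

1 2.933 18.710 33.910
2 3.018 11.383 68.795
3 2.354 6.926 96.005
4 1.836 4.213 117.229
5 1.432 2.563 133.783
6 1.117 1.560 146.696
7 0.871 0.949 156.768
final: 156.768 3.398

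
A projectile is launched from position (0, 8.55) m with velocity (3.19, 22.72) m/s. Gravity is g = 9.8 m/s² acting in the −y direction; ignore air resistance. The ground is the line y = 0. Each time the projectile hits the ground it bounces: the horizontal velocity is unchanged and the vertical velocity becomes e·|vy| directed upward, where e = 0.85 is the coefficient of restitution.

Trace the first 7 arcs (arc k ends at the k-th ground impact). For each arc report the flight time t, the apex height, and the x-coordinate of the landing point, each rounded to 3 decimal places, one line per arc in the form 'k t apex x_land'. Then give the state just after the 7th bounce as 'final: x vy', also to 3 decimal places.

Arc 1: start y=8.550, vy=22.720 → t=4.987, apex=34.887, x_land=15.907, impact vy=-26.149
  bounce: vy ← 0.85·26.149 = 22.227
Arc 2: start y=0.000, vy=22.227 → t=4.536, apex=25.206, x_land=30.377, impact vy=-22.227
  bounce: vy ← 0.85·22.227 = 18.893
Arc 3: start y=0.000, vy=18.893 → t=3.856, apex=18.211, x_land=42.677, impact vy=-18.893
  bounce: vy ← 0.85·18.893 = 16.059
Arc 4: start y=0.000, vy=16.059 → t=3.277, apex=13.157, x_land=53.132, impact vy=-16.059
  bounce: vy ← 0.85·16.059 = 13.650
Arc 5: start y=0.000, vy=13.650 → t=2.786, apex=9.506, x_land=62.018, impact vy=-13.650
  bounce: vy ← 0.85·13.650 = 11.603
Arc 6: start y=0.000, vy=11.603 → t=2.368, apex=6.868, x_land=69.572, impact vy=-11.603
  bounce: vy ← 0.85·11.603 = 9.862
Arc 7: start y=0.000, vy=9.862 → t=2.013, apex=4.962, x_land=75.992, impact vy=-9.862
  bounce: vy ← 0.85·9.862 = 8.383

1 4.987 34.887 15.907
2 4.536 25.206 30.377
3 3.856 18.211 42.677
4 3.277 13.157 53.132
5 2.786 9.506 62.018
6 2.368 6.868 69.572
7 2.013 4.962 75.992
final: 75.992 8.383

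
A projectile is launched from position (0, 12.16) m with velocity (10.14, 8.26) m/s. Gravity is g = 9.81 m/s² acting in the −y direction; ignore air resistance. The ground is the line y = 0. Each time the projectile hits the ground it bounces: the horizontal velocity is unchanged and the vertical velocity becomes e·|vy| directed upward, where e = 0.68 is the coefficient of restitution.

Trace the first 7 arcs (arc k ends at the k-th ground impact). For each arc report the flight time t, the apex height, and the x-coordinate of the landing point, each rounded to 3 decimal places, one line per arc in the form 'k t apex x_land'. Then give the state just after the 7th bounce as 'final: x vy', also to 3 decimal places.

Arc 1: start y=12.160, vy=8.260 → t=2.628, apex=15.637, x_land=26.643, impact vy=-17.516
  bounce: vy ← 0.68·17.516 = 11.911
Arc 2: start y=0.000, vy=11.911 → t=2.428, apex=7.231, x_land=51.266, impact vy=-11.911
  bounce: vy ← 0.68·11.911 = 8.099
Arc 3: start y=0.000, vy=8.099 → t=1.651, apex=3.344, x_land=68.010, impact vy=-8.099
  bounce: vy ← 0.68·8.099 = 5.508
Arc 4: start y=0.000, vy=5.508 → t=1.123, apex=1.546, x_land=79.395, impact vy=-5.508
  bounce: vy ← 0.68·5.508 = 3.745
Arc 5: start y=0.000, vy=3.745 → t=0.764, apex=0.715, x_land=87.137, impact vy=-3.745
  bounce: vy ← 0.68·3.745 = 2.547
Arc 6: start y=0.000, vy=2.547 → t=0.519, apex=0.331, x_land=92.402, impact vy=-2.547
  bounce: vy ← 0.68·2.547 = 1.732
Arc 7: start y=0.000, vy=1.732 → t=0.353, apex=0.153, x_land=95.982, impact vy=-1.732
  bounce: vy ← 0.68·1.732 = 1.178

1 2.628 15.637 26.643
2 2.428 7.231 51.266
3 1.651 3.344 68.010
4 1.123 1.546 79.395
5 0.764 0.715 87.137
6 0.519 0.331 92.402
7 0.353 0.153 95.982
final: 95.982 1.178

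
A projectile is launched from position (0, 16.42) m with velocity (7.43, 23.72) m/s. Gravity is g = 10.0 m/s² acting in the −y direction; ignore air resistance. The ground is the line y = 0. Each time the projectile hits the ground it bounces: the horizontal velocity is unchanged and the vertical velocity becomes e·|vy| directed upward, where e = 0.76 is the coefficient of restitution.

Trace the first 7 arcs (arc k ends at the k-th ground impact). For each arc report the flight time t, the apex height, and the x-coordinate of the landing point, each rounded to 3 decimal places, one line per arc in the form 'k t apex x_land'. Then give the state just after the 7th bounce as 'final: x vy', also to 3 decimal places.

1 5.357 44.552 39.803
2 4.537 25.733 73.514
3 3.448 14.863 99.135
4 2.621 8.585 118.607
5 1.992 4.959 133.406
6 1.514 2.864 144.653
7 1.150 1.654 153.200
final: 153.200 4.372

Arc 1: start y=16.420, vy=23.720 → t=5.357, apex=44.552, x_land=39.803, impact vy=-29.850
  bounce: vy ← 0.76·29.850 = 22.686
Arc 2: start y=0.000, vy=22.686 → t=4.537, apex=25.733, x_land=73.514, impact vy=-22.686
  bounce: vy ← 0.76·22.686 = 17.242
Arc 3: start y=0.000, vy=17.242 → t=3.448, apex=14.863, x_land=99.135, impact vy=-17.242
  bounce: vy ← 0.76·17.242 = 13.104
Arc 4: start y=0.000, vy=13.104 → t=2.621, apex=8.585, x_land=118.607, impact vy=-13.104
  bounce: vy ← 0.76·13.104 = 9.959
Arc 5: start y=0.000, vy=9.959 → t=1.992, apex=4.959, x_land=133.406, impact vy=-9.959
  bounce: vy ← 0.76·9.959 = 7.569
Arc 6: start y=0.000, vy=7.569 → t=1.514, apex=2.864, x_land=144.653, impact vy=-7.569
  bounce: vy ← 0.76·7.569 = 5.752
Arc 7: start y=0.000, vy=5.752 → t=1.150, apex=1.654, x_land=153.200, impact vy=-5.752
  bounce: vy ← 0.76·5.752 = 4.372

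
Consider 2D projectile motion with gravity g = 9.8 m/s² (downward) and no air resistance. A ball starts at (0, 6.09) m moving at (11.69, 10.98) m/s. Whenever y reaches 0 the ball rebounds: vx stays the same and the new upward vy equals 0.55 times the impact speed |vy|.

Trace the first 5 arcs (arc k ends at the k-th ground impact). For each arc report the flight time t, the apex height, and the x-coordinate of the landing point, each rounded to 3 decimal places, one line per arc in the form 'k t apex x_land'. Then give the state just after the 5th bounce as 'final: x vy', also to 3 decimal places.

Arc 1: start y=6.090, vy=10.980 → t=2.701, apex=12.241, x_land=31.574, impact vy=-15.489
  bounce: vy ← 0.55·15.489 = 8.519
Arc 2: start y=0.000, vy=8.519 → t=1.739, apex=3.703, x_land=51.899, impact vy=-8.519
  bounce: vy ← 0.55·8.519 = 4.686
Arc 3: start y=0.000, vy=4.686 → t=0.956, apex=1.120, x_land=63.077, impact vy=-4.686
  bounce: vy ← 0.55·4.686 = 2.577
Arc 4: start y=0.000, vy=2.577 → t=0.526, apex=0.339, x_land=69.225, impact vy=-2.577
  bounce: vy ← 0.55·2.577 = 1.417
Arc 5: start y=0.000, vy=1.417 → t=0.289, apex=0.102, x_land=72.607, impact vy=-1.417
  bounce: vy ← 0.55·1.417 = 0.780

1 2.701 12.241 31.574
2 1.739 3.703 51.899
3 0.956 1.120 63.077
4 0.526 0.339 69.225
5 0.289 0.102 72.607
final: 72.607 0.780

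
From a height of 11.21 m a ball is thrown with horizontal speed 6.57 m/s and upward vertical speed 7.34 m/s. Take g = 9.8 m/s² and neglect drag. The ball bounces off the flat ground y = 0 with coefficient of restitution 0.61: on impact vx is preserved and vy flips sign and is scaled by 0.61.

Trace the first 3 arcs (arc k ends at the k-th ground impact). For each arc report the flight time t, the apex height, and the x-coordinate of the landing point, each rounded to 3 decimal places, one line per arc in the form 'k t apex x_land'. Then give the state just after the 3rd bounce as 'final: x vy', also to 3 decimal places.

Arc 1: start y=11.210, vy=7.340 → t=2.437, apex=13.959, x_land=16.010, impact vy=-16.541
  bounce: vy ← 0.61·16.541 = 10.090
Arc 2: start y=0.000, vy=10.090 → t=2.059, apex=5.194, x_land=29.538, impact vy=-10.090
  bounce: vy ← 0.61·10.090 = 6.155
Arc 3: start y=0.000, vy=6.155 → t=1.256, apex=1.933, x_land=37.791, impact vy=-6.155
  bounce: vy ← 0.61·6.155 = 3.754

1 2.437 13.959 16.010
2 2.059 5.194 29.538
3 1.256 1.933 37.791
final: 37.791 3.754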